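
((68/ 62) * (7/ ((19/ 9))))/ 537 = 714/ 105431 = 0.01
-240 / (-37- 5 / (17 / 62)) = 1360 / 313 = 4.35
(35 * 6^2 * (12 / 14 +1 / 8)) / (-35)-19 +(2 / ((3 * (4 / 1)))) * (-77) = -1411 / 21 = -67.19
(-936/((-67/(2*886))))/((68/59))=24464232/1139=21478.69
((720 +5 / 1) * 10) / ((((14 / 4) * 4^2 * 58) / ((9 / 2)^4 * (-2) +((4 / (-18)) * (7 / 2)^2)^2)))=-65829875 / 36288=-1814.09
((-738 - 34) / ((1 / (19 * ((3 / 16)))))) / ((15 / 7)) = -25669 / 20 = -1283.45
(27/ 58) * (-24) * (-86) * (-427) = -11897928/ 29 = -410273.38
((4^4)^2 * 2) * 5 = 655360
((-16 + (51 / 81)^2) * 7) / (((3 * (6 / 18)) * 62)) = -79625 / 45198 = -1.76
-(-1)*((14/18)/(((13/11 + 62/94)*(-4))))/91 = -517/445536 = -0.00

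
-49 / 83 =-0.59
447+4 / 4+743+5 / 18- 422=13847 / 18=769.28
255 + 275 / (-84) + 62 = 26353 / 84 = 313.73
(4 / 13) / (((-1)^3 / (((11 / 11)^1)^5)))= -4 / 13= -0.31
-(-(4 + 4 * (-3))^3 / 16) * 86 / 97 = -2752 / 97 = -28.37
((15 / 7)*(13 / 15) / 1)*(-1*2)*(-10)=260 / 7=37.14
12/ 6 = 2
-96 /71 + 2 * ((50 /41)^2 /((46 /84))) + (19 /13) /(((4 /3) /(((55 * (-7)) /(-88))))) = 10134935067 /1141950368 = 8.88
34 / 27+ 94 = 2572 / 27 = 95.26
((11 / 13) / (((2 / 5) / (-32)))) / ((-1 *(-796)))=-220 / 2587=-0.09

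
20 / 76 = 5 / 19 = 0.26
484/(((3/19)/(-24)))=-73568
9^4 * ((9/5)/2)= 59049/10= 5904.90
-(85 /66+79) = -5299 /66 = -80.29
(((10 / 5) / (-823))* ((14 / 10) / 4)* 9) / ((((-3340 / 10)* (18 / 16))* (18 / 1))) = 7 / 6184845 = 0.00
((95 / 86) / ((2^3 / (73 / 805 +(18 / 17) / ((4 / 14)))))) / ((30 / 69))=246791 / 204680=1.21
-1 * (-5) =5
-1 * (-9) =9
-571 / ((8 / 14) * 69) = -3997 / 276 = -14.48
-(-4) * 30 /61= 120 /61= 1.97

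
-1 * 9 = -9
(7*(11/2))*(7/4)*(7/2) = 3773/16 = 235.81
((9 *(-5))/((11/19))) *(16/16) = -855/11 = -77.73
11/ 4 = 2.75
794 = 794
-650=-650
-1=-1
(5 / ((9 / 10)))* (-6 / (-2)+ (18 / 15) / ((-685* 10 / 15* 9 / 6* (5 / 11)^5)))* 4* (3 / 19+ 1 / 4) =214541142 / 8134375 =26.37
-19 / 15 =-1.27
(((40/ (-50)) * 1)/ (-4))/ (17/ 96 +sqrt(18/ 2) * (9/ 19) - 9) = -1824/ 67505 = -0.03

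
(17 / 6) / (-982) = -17 / 5892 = -0.00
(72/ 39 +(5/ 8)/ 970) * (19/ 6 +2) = 1155091/ 121056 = 9.54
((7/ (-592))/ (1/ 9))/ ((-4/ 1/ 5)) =315/ 2368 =0.13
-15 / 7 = -2.14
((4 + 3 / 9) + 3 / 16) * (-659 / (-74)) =143003 / 3552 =40.26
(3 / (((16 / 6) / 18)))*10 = 405 / 2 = 202.50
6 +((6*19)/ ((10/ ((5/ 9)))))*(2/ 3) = 92/ 9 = 10.22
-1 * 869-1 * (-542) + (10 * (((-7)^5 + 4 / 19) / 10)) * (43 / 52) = -14054223 / 988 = -14224.92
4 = 4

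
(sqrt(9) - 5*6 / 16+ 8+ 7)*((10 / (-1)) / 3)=-215 / 4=-53.75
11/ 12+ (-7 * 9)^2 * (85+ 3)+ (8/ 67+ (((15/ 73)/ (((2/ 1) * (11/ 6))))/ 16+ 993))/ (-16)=14429101633339/ 41319168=349210.85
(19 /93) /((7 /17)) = 0.50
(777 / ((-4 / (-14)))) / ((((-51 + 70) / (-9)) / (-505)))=24720255 / 38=650533.03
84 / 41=2.05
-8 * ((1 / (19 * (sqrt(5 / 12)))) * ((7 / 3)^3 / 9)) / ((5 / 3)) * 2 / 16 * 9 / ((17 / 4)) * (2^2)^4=-702464 * sqrt(15) / 72675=-37.44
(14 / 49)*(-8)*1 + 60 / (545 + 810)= -4252 / 1897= -2.24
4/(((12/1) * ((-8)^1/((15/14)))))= -5/112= -0.04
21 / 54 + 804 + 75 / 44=319213 / 396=806.09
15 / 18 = 5 / 6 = 0.83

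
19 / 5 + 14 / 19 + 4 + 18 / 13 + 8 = 22133 / 1235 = 17.92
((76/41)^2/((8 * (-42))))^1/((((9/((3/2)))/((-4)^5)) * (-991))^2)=-94633984/312015972429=-0.00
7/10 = 0.70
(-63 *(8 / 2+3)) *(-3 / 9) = 147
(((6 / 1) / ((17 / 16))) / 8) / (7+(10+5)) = 6 / 187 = 0.03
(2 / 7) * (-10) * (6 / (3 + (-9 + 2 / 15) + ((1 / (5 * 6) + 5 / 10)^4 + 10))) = -4.07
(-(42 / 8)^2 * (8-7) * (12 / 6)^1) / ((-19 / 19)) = 441 / 8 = 55.12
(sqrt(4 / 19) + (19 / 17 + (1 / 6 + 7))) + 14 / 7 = 2 * sqrt(19) / 19 + 1049 / 102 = 10.74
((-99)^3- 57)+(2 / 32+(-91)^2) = -15393199 / 16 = -962074.94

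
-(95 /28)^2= -9025 /784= -11.51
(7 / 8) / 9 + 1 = 79 / 72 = 1.10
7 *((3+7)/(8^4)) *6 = 105/1024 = 0.10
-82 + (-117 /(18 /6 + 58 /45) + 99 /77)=-145900 /1351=-107.99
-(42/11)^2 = -1764/121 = -14.58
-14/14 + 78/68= 5/34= 0.15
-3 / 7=-0.43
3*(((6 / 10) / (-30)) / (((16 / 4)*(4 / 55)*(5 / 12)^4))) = -21384 / 3125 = -6.84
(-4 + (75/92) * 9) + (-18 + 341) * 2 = 59739/92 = 649.34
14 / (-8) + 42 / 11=2.07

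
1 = 1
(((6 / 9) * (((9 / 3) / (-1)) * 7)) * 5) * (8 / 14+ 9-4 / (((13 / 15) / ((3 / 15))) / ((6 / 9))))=-8150 / 13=-626.92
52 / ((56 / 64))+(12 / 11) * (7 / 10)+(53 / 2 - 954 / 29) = 1201257 / 22330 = 53.80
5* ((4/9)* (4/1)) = 8.89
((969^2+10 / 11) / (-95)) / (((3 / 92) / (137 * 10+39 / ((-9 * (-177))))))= -691275772429316 / 1664685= -415259206.65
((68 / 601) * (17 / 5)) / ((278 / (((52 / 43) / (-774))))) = -15028 / 6950862495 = -0.00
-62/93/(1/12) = -8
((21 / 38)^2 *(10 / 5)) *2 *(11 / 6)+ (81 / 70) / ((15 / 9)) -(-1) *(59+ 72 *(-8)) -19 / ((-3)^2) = -293485459 / 568575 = -516.18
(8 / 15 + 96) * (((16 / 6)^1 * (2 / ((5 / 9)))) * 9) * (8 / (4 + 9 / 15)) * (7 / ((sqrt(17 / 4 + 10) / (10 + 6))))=124551168 * sqrt(57) / 2185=430361.88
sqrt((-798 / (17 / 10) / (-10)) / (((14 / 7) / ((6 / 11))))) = 3 *sqrt(49742) / 187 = 3.58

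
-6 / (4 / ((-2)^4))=-24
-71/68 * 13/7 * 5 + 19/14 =-567/68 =-8.34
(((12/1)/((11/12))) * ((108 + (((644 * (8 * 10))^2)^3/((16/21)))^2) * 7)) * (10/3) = 184015950215242715361067400000000000000000000000000000000000.00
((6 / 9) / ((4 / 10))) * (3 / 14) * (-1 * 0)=0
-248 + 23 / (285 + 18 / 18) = -70905 / 286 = -247.92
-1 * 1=-1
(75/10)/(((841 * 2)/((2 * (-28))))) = -210/841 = -0.25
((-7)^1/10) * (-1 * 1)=7/10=0.70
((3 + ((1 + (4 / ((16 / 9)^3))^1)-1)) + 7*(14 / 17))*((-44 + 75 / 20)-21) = -40417405 / 69632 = -580.44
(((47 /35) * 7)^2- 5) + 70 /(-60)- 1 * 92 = -1471 /150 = -9.81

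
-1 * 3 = -3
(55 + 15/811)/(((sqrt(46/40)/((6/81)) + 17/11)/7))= -4672606400/1626612157 + 4081659120 *sqrt(115)/1626612157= 24.04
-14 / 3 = -4.67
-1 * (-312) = 312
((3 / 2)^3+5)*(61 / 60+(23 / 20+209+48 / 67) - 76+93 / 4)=127943 / 96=1332.74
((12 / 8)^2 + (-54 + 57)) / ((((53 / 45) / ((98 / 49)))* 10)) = 189 / 212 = 0.89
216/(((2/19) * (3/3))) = 2052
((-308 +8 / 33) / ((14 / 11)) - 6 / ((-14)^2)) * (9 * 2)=-213303 / 49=-4353.12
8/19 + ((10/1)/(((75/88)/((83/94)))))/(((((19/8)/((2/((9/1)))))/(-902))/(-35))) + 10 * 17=741988318/24111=30773.85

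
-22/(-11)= 2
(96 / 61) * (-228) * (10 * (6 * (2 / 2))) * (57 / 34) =-37428480 / 1037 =-36093.04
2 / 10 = 1 / 5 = 0.20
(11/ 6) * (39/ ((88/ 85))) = 1105/ 16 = 69.06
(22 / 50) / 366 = 11 / 9150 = 0.00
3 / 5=0.60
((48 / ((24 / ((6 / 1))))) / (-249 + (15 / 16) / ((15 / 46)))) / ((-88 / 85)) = 1020 / 21659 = 0.05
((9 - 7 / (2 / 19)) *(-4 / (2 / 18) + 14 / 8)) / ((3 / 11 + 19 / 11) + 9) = 15755 / 88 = 179.03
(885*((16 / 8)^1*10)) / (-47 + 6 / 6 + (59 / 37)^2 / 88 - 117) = -142156960 / 1308897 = -108.61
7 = 7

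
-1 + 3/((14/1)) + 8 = 7.21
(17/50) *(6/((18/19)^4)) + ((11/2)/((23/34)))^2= 31762857953/462769200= 68.64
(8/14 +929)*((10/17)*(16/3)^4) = 157941760/357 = 442413.89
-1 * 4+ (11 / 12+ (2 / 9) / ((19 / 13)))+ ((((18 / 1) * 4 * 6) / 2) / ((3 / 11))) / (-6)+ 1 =-91609 / 684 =-133.93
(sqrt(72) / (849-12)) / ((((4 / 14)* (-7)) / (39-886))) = 847* sqrt(2) / 279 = 4.29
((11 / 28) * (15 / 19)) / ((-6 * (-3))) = 55 / 3192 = 0.02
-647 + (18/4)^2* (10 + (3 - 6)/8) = -14467/32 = -452.09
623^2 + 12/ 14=388129.86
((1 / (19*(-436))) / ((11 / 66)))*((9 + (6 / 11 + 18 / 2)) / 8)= -153 / 91124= -0.00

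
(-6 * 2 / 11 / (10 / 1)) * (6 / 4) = -9 / 55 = -0.16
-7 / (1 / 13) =-91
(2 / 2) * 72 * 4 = 288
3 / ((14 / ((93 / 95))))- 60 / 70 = -123 / 190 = -0.65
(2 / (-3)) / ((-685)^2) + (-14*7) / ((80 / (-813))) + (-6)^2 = 11620920179 / 11261400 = 1031.92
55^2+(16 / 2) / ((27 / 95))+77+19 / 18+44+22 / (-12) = 85681 / 27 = 3173.37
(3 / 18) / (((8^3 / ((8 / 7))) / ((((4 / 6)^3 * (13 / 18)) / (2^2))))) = 0.00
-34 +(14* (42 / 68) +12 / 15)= -2087 / 85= -24.55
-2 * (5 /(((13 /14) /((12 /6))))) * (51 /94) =-7140 /611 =-11.69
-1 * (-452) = 452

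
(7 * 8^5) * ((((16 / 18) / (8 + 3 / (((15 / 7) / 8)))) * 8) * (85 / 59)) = 194969600 / 1593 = 122391.46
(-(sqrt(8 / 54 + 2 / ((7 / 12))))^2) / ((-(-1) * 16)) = -169 / 756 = -0.22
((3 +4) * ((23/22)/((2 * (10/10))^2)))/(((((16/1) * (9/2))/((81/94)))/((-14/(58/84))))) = -213003/479776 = -0.44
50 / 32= 25 / 16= 1.56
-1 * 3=-3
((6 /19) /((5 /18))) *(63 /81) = 84 /95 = 0.88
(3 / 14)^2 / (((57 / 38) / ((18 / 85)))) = 27 / 4165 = 0.01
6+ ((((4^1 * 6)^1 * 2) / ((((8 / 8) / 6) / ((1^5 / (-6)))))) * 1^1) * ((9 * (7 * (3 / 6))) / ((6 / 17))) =-4278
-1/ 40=-0.02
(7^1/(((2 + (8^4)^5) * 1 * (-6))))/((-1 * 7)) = 1/6917529027641081868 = 0.00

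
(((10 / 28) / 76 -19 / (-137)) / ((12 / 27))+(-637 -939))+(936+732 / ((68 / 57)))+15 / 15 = -248689251 / 9912224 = -25.09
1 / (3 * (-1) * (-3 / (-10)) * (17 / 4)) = -40 / 153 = -0.26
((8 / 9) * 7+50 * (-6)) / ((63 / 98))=-37016 / 81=-456.99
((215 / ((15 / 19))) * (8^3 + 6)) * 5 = 2116030 / 3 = 705343.33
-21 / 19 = -1.11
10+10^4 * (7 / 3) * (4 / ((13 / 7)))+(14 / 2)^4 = 2054029 / 39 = 52667.41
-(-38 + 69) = -31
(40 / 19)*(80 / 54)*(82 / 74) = 65600 / 18981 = 3.46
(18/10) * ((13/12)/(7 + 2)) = 13/60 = 0.22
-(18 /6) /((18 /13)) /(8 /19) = -247 /48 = -5.15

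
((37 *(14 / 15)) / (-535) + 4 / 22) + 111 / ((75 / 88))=130.36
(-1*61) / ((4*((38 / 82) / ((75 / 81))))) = -62525 / 2052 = -30.47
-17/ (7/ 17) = -289/ 7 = -41.29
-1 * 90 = -90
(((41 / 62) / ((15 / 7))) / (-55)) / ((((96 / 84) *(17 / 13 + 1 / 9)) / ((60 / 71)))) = -235053 / 80380520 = -0.00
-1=-1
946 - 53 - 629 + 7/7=265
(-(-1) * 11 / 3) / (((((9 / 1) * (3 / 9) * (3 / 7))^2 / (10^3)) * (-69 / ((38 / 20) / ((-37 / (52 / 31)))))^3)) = 519827916608 / 120460260915941301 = 0.00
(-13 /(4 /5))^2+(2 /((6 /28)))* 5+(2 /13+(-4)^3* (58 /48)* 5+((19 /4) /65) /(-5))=-394151 /5200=-75.80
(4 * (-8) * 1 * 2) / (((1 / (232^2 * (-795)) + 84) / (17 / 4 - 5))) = 2053923840 / 3594366719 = 0.57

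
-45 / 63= -5 / 7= -0.71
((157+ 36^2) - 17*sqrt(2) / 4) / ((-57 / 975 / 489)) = -12103306.37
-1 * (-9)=9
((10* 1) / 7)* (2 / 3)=20 / 21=0.95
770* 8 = 6160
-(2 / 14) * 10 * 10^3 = -10000 / 7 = -1428.57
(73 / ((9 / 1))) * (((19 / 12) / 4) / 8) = 1387 / 3456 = 0.40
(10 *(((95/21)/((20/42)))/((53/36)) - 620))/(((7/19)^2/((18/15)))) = -54242.58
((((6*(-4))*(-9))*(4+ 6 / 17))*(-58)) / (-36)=25752 / 17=1514.82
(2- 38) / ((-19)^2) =-36 / 361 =-0.10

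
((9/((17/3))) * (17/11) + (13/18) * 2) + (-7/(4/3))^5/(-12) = 136356389/405504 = 336.26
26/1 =26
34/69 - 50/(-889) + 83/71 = 7482299/4355211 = 1.72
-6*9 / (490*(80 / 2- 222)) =27 / 44590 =0.00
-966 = -966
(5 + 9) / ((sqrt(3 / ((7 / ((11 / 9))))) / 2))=28 * sqrt(231) / 11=38.69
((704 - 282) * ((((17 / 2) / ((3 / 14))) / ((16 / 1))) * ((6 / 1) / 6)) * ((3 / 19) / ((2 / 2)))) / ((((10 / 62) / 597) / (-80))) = -929384526 / 19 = -48914975.05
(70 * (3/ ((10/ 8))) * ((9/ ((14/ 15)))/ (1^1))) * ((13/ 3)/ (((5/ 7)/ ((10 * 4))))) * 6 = 2358720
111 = 111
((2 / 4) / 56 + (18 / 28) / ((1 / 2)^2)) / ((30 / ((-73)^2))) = 1540081 / 3360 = 458.36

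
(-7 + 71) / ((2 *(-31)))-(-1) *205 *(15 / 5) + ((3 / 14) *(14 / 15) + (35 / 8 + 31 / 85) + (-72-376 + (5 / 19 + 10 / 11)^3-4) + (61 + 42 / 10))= 8995642855885 / 38489251064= 233.72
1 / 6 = 0.17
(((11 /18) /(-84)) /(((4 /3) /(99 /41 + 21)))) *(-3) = 110 /287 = 0.38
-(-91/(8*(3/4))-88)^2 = -10643.36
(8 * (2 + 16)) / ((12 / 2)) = 24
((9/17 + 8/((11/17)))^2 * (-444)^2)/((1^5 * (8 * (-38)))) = -71620999641/664411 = -107796.23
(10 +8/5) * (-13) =-754/5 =-150.80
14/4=7/2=3.50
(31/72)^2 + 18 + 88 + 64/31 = 17396191/160704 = 108.25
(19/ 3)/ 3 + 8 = 91/ 9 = 10.11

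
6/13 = 0.46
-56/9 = -6.22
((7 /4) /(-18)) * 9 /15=-7 /120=-0.06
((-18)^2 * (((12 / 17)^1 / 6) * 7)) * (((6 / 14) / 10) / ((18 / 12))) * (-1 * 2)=-1296 / 85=-15.25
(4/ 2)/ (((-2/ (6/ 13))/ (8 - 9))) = 6/ 13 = 0.46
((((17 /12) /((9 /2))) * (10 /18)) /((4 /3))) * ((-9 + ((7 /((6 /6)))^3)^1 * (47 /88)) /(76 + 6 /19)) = 4951267 /16536960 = 0.30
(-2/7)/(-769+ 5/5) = 1/2688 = 0.00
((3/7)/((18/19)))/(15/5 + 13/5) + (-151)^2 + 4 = 26818775/1176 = 22805.08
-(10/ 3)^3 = -1000/ 27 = -37.04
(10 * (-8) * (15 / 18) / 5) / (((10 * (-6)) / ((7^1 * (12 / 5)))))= 56 / 15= 3.73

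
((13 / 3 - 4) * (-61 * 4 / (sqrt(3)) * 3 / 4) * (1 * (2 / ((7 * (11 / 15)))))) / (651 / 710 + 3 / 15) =-7100 * sqrt(3) / 1001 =-12.29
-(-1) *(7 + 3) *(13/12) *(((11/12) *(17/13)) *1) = 12.99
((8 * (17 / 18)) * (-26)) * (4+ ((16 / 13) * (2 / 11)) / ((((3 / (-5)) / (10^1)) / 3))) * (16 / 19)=2236928 / 1881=1189.22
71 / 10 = 7.10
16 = 16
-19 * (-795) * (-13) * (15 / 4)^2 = -2761382.81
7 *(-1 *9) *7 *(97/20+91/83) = -4353111/1660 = -2622.36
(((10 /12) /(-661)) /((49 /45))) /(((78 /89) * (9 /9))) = -2225 /1684228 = -0.00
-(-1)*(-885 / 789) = -1.12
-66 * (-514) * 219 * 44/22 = 14858712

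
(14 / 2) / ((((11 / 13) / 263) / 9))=215397 / 11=19581.55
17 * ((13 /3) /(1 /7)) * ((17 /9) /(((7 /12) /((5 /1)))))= 75140 /9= 8348.89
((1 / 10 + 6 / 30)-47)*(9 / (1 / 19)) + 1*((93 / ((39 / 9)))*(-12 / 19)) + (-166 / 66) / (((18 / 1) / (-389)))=-7944.90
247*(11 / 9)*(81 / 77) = 2223 / 7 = 317.57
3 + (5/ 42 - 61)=-2431/ 42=-57.88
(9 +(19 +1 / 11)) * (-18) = -5562 / 11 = -505.64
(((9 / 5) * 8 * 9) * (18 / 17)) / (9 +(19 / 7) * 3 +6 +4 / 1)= 40824 / 8075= 5.06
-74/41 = -1.80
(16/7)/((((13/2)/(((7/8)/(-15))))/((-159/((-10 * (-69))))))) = 0.00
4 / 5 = 0.80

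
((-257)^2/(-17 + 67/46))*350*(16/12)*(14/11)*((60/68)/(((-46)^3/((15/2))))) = 2427300750/14145989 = 171.59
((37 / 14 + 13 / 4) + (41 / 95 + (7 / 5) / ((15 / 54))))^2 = 22845415609 / 176890000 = 129.15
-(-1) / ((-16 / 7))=-7 / 16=-0.44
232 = 232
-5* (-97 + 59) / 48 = 95 / 24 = 3.96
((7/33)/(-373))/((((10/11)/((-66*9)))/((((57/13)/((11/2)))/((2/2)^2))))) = 7182/24245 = 0.30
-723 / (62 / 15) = -10845 / 62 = -174.92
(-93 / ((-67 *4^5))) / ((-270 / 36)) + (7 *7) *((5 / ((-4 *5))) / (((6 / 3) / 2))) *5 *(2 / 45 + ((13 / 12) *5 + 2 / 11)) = -5868956509 / 16980480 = -345.63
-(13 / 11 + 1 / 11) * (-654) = 9156 / 11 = 832.36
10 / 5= 2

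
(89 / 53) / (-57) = -89 / 3021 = -0.03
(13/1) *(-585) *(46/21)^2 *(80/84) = -35760400/1029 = -34752.58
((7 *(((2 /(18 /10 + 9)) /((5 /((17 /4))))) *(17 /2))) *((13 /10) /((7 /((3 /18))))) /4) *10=3757 /5184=0.72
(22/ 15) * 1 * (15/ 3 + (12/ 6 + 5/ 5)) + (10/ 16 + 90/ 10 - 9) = 1483/ 120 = 12.36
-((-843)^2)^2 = -505022001201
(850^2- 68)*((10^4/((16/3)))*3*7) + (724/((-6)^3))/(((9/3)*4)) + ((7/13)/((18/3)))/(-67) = 16055014509921593/564408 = 28445759999.72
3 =3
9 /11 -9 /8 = -27 /88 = -0.31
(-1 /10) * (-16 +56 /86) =66 /43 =1.53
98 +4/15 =1474/15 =98.27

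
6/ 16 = 3/ 8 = 0.38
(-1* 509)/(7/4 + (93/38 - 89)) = 38684/6445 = 6.00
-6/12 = -1/2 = -0.50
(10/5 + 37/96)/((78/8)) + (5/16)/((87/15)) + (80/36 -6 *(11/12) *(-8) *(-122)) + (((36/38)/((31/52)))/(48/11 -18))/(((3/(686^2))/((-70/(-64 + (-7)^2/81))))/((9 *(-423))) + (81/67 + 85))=-5365.48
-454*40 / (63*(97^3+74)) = -18160 / 57503061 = -0.00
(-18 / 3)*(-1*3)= 18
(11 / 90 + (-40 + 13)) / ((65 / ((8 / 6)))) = -4838 / 8775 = -0.55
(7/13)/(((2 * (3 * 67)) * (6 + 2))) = 0.00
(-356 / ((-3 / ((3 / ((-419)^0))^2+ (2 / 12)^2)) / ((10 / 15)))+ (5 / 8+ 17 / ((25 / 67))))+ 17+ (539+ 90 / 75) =21344837 / 16200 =1317.58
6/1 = 6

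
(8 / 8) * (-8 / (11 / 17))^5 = -288889.07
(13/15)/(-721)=-13/10815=-0.00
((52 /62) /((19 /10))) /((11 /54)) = 14040 /6479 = 2.17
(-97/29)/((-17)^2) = -97/8381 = -0.01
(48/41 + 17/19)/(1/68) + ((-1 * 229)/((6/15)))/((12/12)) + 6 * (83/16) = -2498553/6232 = -400.92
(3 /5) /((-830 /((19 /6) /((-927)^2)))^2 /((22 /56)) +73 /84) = 1000692 /215369868973664623113415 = 0.00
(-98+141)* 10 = 430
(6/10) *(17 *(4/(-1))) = -204/5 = -40.80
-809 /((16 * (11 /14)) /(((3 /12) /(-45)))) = 5663 /15840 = 0.36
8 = 8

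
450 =450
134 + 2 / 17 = 134.12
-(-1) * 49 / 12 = 49 / 12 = 4.08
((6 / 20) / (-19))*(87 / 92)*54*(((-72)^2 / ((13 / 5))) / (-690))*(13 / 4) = 7.57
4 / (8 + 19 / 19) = 4 / 9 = 0.44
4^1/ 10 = 2/ 5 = 0.40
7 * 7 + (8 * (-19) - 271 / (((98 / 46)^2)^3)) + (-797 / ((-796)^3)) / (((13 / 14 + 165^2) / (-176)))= -8805740466706527698612597 / 83152716473792431806074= -105.90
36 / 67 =0.54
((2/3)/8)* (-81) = -27/4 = -6.75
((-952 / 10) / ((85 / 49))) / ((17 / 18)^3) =-8001504 / 122825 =-65.15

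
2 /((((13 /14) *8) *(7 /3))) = 3 /26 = 0.12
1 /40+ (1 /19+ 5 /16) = 0.39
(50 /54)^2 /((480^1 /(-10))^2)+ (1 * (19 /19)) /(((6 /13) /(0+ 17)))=61866481 /1679616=36.83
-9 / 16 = -0.56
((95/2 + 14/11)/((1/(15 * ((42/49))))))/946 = 48285/72842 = 0.66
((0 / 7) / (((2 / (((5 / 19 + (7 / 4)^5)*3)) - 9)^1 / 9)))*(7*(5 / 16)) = 0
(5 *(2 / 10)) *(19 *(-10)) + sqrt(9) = -187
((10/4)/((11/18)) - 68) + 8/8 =-692/11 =-62.91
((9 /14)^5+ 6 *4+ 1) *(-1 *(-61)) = 823783589 /537824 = 1531.70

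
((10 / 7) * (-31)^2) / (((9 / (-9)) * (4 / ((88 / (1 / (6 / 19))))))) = -1268520 / 133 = -9537.74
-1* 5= -5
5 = 5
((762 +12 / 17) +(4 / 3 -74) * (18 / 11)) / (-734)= -60195 / 68629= -0.88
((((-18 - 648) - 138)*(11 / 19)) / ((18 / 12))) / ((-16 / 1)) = 737 / 38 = 19.39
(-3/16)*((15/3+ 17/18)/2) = -107/192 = -0.56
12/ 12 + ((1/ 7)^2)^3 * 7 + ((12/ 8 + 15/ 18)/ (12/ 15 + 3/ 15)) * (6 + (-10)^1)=-420172/ 50421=-8.33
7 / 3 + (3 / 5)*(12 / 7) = 353 / 105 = 3.36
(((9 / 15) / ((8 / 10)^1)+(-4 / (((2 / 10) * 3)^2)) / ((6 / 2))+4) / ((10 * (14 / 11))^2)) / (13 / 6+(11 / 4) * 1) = 0.00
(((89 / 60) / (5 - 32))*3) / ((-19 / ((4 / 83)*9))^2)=-1068 / 12434645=-0.00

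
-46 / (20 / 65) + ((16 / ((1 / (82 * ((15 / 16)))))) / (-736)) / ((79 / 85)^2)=-347798231 / 2296688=-151.43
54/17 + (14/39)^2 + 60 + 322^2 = 103747.31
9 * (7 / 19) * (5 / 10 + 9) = 31.50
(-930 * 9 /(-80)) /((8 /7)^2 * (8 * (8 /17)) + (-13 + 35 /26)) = -9063873 /583612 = -15.53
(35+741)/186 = 388/93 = 4.17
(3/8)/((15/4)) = 1/10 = 0.10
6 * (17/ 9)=11.33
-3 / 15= -0.20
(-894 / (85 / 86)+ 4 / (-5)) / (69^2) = -76952 / 404685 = -0.19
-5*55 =-275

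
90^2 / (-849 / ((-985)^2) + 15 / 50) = 1746405000 / 64493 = 27078.99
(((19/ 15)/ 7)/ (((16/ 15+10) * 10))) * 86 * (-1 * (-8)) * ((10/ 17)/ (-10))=-3268/ 49385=-0.07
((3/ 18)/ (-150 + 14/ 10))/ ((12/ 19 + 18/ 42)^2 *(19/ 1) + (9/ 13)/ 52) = -314678/ 5995089423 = -0.00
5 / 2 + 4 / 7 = 43 / 14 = 3.07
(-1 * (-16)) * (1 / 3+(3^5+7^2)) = 14032 / 3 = 4677.33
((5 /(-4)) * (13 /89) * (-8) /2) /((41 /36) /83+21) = 194220 /5588221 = 0.03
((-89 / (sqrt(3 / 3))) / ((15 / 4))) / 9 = -356 / 135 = -2.64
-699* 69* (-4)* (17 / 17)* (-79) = -15240996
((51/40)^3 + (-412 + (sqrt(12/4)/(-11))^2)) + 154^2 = 180482418771/7744000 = 23306.10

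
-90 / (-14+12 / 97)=4365 / 673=6.49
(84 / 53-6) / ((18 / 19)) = -247 / 53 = -4.66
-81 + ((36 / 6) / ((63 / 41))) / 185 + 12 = -68.98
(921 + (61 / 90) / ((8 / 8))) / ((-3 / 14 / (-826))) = 479622682 / 135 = 3552760.61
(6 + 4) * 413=4130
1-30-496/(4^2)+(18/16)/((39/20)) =-1545/26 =-59.42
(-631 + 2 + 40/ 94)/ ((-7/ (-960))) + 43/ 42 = -86203.47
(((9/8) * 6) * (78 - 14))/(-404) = -108/101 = -1.07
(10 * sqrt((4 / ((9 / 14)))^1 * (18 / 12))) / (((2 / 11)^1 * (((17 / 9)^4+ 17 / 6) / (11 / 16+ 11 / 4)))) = 6615675 * sqrt(21) / 816884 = 37.11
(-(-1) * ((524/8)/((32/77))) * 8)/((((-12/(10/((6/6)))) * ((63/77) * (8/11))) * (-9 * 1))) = 6102635/31104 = 196.20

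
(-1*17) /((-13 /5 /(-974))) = -82790 /13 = -6368.46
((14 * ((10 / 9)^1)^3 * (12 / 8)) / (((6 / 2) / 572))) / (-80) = -50050 / 729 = -68.66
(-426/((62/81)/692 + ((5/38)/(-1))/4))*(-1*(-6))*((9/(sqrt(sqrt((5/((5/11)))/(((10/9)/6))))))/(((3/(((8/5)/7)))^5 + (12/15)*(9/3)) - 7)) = 2675942353797120*19965^(1/4)/47528100245228339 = 0.67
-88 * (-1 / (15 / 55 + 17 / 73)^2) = 14185798 / 41209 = 344.24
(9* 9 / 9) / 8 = 9 / 8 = 1.12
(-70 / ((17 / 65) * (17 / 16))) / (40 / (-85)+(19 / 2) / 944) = 10572800 / 19329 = 546.99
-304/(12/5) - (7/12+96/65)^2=-79646449/608400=-130.91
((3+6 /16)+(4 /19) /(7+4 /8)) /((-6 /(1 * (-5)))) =7759 /2736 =2.84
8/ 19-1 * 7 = -125/ 19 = -6.58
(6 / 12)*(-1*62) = -31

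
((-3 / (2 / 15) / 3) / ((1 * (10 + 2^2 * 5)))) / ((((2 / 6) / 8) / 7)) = -42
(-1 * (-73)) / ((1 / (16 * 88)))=102784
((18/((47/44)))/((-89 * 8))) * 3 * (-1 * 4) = 1188/4183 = 0.28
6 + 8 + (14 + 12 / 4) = 31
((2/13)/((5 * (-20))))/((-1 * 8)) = 1/5200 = 0.00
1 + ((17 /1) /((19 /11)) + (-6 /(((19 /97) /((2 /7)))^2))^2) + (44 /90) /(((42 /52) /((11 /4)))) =7412337997369 /42241597335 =175.47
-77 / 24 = -3.21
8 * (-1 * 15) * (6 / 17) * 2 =-1440 / 17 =-84.71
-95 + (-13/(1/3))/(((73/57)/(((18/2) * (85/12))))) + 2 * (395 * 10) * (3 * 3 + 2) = 24780195/292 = 84863.68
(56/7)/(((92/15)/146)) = 4380/23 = 190.43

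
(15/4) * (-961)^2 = 13852815/4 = 3463203.75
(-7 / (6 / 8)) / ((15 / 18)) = -56 / 5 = -11.20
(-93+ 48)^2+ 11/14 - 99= 26975/14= 1926.79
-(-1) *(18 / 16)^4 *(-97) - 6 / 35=-22299171 / 143360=-155.55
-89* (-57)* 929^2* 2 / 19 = 460863894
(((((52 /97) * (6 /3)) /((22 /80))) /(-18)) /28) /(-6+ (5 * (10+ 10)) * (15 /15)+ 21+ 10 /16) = -832 /12435885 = -0.00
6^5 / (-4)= -1944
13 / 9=1.44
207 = 207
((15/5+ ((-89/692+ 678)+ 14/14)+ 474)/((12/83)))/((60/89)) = 1969529327/166080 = 11858.92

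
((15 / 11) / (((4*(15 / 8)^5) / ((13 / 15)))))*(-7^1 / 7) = -106496 / 8353125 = -0.01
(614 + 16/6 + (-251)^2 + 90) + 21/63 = 63708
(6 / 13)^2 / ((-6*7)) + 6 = 7092 / 1183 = 5.99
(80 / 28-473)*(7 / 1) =-3291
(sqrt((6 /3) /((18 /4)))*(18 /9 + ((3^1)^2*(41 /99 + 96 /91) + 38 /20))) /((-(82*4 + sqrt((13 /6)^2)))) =-342778 /9914905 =-0.03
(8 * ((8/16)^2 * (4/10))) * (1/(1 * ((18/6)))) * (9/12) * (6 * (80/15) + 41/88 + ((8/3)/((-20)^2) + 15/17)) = 3742423/561000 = 6.67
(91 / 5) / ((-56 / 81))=-1053 / 40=-26.32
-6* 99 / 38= -297 / 19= -15.63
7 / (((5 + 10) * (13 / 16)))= 0.57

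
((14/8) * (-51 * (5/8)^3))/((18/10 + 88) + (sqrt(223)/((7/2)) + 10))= -106973125/489060352 + 153125 * sqrt(223)/244530176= -0.21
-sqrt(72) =-6*sqrt(2) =-8.49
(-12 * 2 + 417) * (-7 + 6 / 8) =-9825 / 4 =-2456.25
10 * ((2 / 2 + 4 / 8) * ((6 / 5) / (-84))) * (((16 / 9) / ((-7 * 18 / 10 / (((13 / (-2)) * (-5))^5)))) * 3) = 3288805.63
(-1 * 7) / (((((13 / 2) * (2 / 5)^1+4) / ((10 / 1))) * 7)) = -1.52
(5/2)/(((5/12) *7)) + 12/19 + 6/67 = 14064/8911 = 1.58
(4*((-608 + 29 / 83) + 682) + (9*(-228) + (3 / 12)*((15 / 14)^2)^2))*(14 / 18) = -7458064591 / 5466048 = -1364.43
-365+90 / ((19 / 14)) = -5675 / 19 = -298.68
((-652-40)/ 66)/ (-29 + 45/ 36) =1384/ 3663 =0.38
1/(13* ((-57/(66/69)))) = -0.00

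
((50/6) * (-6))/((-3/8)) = 400/3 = 133.33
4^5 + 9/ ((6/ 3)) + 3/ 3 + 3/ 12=4119/ 4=1029.75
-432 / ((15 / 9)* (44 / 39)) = -12636 / 55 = -229.75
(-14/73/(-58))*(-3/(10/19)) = -399/21170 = -0.02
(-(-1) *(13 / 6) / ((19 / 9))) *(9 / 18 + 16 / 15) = 611 / 380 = 1.61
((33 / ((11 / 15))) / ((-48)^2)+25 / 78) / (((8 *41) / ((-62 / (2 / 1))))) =-105245 / 3274752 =-0.03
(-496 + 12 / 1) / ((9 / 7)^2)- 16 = -308.79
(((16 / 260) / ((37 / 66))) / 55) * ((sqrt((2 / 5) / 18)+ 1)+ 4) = 8 * sqrt(5) / 60125+ 24 / 2405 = 0.01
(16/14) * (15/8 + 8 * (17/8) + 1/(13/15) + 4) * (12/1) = 4284/13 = 329.54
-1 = -1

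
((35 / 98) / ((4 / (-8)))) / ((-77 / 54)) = 270 / 539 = 0.50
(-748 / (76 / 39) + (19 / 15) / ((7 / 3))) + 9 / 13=-382.61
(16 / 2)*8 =64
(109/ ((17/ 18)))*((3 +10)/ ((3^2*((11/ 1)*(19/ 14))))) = 39676/ 3553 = 11.17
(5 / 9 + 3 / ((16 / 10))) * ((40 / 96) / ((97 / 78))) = 11375 / 13968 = 0.81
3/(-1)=-3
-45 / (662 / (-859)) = 38655 / 662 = 58.39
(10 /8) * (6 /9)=5 /6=0.83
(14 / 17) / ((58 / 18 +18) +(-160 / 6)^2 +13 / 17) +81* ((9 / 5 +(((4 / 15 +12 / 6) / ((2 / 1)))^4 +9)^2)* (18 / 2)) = 5520181476800179 / 65721093750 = 83994.06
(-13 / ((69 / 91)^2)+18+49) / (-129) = -211334 / 614169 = -0.34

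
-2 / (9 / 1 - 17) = 1 / 4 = 0.25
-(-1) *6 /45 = 2 /15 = 0.13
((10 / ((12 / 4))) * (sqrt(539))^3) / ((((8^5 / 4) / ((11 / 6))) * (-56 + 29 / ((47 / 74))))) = -9753205 * sqrt(11) / 35831808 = -0.90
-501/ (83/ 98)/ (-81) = 16366/ 2241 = 7.30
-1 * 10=-10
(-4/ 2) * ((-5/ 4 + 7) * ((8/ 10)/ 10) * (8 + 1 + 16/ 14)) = -1633/ 175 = -9.33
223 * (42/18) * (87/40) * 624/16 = 1765491/40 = 44137.28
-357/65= -5.49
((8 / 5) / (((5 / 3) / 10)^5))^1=62208 / 5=12441.60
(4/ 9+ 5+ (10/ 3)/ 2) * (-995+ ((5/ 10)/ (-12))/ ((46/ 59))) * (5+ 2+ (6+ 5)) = -8788312/ 69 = -127366.84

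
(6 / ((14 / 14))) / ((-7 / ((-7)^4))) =-2058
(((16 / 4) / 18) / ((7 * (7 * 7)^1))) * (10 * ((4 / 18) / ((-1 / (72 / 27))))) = -320 / 83349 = -0.00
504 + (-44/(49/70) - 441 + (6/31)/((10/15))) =94/217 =0.43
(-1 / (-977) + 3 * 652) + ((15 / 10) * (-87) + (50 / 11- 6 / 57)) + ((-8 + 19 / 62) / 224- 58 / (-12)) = 15609047043721 / 8507497152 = 1834.74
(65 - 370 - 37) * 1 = -342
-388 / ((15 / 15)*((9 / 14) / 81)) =-48888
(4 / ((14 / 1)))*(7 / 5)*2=0.80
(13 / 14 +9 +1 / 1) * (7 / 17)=9 / 2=4.50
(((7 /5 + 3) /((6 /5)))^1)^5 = 161051 /243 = 662.76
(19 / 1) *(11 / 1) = 209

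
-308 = -308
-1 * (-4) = 4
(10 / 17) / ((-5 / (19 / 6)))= -19 / 51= -0.37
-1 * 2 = -2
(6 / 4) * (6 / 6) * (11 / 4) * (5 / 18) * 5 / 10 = 0.57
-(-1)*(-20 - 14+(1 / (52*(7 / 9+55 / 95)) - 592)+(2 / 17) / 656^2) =-863241784667 / 1379011712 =-625.99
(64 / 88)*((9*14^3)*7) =1382976 / 11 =125725.09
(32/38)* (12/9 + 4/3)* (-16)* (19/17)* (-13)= 26624/51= 522.04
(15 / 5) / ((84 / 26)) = 13 / 14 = 0.93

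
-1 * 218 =-218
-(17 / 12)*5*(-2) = 85 / 6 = 14.17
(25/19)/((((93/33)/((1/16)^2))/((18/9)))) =275/75392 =0.00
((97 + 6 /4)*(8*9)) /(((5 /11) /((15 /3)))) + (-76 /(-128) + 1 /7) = 17474853 /224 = 78012.74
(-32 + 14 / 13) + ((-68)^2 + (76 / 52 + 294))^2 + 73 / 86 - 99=351736938009 / 14534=24200972.75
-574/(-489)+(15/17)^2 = 275911/141321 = 1.95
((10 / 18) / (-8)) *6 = -5 / 12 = -0.42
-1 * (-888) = 888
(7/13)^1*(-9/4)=-63/52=-1.21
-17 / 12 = -1.42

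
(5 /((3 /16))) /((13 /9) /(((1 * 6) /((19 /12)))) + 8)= 17280 /5431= 3.18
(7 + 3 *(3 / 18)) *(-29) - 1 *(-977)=759.50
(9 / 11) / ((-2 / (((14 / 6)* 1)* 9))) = -189 / 22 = -8.59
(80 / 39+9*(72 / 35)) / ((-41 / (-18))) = 9.03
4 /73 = 0.05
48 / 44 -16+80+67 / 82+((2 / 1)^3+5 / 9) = 604495 / 8118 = 74.46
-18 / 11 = -1.64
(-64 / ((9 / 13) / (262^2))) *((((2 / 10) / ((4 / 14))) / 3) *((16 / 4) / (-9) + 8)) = -11187333.58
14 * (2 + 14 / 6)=182 / 3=60.67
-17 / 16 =-1.06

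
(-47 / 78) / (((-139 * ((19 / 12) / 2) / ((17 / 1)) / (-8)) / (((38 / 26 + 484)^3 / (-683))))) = 6426748400850208 / 51518417483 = 124746.62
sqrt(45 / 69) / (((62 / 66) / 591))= 19503*sqrt(345) / 713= 508.07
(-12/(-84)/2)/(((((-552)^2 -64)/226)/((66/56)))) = 3729/59709440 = 0.00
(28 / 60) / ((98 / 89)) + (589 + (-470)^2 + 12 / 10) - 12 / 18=15504297 / 70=221489.96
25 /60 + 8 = 101 /12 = 8.42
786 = 786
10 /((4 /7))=35 /2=17.50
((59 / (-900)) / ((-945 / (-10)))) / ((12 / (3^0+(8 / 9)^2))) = -1711 / 16533720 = -0.00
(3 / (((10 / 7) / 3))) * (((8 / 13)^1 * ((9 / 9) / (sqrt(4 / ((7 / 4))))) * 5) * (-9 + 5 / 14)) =-1089 * sqrt(7) / 26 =-110.82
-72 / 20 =-18 / 5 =-3.60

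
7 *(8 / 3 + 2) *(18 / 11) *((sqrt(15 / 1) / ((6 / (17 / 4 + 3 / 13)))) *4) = 22834 *sqrt(15) / 143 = 618.43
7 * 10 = 70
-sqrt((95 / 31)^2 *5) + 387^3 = 57960603 - 95 *sqrt(5) / 31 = 57960596.15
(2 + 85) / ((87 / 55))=55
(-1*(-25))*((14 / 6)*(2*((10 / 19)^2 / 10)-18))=-1133650 / 1083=-1046.77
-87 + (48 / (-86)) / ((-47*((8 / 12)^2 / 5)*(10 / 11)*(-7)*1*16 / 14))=-1406913 / 16168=-87.02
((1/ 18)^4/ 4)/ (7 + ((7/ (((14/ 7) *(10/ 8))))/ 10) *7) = 0.00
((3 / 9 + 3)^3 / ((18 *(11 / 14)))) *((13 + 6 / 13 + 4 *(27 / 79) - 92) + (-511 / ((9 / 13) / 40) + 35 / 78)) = -1915225112500 / 24706539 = -77518.96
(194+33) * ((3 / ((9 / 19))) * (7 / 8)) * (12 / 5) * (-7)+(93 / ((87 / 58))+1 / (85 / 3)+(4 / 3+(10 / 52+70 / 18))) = -209503858 / 9945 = -21066.25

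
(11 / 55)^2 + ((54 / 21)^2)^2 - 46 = -134349 / 60025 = -2.24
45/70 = 9/14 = 0.64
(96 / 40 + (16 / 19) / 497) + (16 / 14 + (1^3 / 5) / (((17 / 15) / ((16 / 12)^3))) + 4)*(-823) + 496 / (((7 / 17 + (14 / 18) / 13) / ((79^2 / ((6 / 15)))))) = 7940227750912676 / 484000965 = 16405396.53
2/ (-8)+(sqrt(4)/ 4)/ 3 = -1/ 12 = -0.08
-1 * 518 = -518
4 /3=1.33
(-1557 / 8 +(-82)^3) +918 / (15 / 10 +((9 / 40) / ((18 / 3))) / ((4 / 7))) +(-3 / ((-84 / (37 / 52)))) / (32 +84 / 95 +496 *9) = -57232940194321291 / 103875507008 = -550976.28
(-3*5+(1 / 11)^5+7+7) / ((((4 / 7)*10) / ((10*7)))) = -3945725 / 322102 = -12.25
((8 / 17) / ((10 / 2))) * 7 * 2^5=1792 / 85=21.08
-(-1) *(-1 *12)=-12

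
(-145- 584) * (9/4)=-6561/4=-1640.25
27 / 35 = 0.77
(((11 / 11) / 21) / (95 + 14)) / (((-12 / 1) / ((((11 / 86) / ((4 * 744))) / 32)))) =-11 / 224961601536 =-0.00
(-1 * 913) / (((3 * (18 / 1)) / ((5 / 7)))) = -4565 / 378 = -12.08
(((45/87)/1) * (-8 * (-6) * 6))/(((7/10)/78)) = 3369600/203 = 16599.01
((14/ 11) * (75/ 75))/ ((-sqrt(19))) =-14 * sqrt(19)/ 209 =-0.29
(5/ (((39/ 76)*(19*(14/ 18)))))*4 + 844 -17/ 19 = 1462289/ 1729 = 845.74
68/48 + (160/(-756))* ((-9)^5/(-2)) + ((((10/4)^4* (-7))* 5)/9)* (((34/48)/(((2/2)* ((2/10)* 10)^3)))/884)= -62870719013/10063872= -6247.17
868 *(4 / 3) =3472 / 3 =1157.33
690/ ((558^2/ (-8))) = -460/ 25947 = -0.02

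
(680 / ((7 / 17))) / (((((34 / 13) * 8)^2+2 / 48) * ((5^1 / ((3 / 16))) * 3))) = 0.05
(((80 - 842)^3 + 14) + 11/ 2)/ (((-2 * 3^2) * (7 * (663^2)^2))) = 294967139/ 16230556083924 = 0.00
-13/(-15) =13/15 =0.87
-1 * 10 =-10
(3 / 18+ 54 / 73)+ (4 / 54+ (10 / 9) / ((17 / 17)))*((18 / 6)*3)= 11.57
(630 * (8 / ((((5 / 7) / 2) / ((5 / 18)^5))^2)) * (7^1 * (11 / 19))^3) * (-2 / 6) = -305841443359375 / 127551222434448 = -2.40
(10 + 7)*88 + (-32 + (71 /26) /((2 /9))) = 76767 /52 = 1476.29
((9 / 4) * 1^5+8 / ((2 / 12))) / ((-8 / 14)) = -1407 / 16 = -87.94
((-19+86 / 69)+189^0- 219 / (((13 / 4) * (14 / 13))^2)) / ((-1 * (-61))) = -117088 / 206241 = -0.57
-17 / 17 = -1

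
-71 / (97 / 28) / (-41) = 0.50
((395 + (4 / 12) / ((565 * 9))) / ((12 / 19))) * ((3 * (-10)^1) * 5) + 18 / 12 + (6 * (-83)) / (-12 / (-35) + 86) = -93816.78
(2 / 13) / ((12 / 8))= 4 / 39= 0.10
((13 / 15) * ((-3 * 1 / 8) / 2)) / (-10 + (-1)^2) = 13 / 720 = 0.02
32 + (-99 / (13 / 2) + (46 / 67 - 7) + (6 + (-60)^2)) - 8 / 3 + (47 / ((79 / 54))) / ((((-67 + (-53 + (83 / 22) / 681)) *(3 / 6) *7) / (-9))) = 55558992448555 / 15371237217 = 3614.48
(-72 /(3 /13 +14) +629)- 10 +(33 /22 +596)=448233 /370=1211.44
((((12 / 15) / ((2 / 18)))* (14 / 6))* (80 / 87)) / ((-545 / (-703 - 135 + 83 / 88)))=4125016 / 173855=23.73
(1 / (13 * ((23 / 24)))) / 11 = 0.01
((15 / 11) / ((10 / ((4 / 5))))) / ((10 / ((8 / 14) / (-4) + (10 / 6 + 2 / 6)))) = 39 / 1925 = 0.02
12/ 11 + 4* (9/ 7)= 480/ 77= 6.23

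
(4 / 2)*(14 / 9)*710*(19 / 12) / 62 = 47215 / 837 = 56.41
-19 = -19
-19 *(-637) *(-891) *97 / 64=-1046025981 / 64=-16344155.95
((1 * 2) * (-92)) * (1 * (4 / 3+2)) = -1840 / 3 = -613.33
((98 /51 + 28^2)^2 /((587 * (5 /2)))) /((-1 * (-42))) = 229509532 /22901805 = 10.02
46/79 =0.58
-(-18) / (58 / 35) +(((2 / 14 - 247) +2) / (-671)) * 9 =1926909 / 136213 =14.15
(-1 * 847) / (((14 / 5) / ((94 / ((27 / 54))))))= -56870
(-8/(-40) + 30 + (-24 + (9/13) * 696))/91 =31723/5915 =5.36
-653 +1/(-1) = -654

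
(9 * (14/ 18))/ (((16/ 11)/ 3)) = 231/ 16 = 14.44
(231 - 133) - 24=74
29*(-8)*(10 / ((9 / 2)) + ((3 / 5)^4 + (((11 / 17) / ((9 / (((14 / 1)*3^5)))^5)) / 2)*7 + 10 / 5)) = -387730745658900785176 / 95625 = -4054700608197655.27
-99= -99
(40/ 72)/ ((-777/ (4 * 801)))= -1780/ 777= -2.29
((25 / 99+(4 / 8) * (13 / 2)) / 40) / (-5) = -1387 / 79200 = -0.02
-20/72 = -0.28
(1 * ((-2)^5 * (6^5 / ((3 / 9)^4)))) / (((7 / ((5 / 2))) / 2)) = -100776960 / 7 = -14396708.57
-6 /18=-0.33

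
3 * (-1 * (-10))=30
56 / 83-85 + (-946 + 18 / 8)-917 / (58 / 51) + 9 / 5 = -88221503 / 48140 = -1832.60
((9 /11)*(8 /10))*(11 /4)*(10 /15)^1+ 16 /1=86 /5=17.20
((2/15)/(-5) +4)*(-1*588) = -2336.32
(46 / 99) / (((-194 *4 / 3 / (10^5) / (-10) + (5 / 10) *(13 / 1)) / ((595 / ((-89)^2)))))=3421250000 / 637170792621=0.01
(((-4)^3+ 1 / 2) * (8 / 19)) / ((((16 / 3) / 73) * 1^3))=-27813 / 76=-365.96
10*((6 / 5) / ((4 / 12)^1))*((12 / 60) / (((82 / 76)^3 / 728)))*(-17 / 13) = -1880573184 / 344605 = -5457.18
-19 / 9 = -2.11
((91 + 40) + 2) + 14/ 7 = 135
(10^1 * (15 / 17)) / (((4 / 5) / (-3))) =-1125 / 34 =-33.09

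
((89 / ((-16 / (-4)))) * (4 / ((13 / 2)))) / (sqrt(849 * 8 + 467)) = 178 * sqrt(7259) / 94367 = 0.16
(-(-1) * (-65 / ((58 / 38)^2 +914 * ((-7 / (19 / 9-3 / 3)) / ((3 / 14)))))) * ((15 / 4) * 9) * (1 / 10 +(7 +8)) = 1.23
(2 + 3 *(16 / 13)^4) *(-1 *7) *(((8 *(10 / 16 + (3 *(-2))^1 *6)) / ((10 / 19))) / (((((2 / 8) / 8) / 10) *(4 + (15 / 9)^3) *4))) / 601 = 2062830989520 / 3999482513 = 515.77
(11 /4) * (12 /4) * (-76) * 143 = -89661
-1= -1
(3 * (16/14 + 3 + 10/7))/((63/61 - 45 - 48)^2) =48373/24478300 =0.00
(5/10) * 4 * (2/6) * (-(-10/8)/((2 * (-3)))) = -5/36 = -0.14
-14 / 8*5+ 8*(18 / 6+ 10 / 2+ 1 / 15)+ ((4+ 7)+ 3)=69.78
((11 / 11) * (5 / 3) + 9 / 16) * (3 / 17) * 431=46117 / 272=169.55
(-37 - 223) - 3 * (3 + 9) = -296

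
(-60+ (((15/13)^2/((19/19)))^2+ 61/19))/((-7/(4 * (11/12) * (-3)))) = -328409884/3798613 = -86.46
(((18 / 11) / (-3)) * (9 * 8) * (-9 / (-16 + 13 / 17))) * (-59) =3899664 / 2849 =1368.78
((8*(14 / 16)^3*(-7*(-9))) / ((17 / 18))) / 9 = 21609 / 544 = 39.72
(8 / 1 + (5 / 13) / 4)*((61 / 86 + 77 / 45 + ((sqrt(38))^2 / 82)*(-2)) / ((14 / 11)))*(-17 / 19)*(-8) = 981961871 / 14438970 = 68.01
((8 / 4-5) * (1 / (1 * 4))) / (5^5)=-3 / 12500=-0.00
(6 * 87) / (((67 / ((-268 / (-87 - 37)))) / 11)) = 5742 / 31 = 185.23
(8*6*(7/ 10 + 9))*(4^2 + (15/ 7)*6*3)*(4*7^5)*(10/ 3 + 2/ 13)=387182878208/ 65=5956659664.74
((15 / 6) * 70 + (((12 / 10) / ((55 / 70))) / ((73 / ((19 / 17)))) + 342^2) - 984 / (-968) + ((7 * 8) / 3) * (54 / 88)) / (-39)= -87957927796 / 29281395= -3003.88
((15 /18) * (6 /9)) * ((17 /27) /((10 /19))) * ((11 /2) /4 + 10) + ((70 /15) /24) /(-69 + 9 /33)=4897 /648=7.56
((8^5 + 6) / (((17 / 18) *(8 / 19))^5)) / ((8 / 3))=7187887321045011 / 5815734272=1235938.06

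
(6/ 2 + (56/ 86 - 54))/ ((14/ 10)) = -10825/ 301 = -35.96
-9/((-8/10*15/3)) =2.25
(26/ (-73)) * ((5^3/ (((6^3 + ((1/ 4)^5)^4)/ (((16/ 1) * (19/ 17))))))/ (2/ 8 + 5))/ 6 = -2172634976485376000/ 18568033400392855911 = -0.12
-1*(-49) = 49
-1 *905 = -905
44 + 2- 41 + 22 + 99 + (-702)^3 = -345948282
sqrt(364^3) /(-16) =-91 * sqrt(91) /2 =-434.04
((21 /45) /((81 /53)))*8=2968 /1215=2.44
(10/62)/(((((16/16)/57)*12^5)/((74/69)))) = 3515/88708608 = 0.00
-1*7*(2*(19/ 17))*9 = -2394/ 17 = -140.82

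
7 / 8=0.88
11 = 11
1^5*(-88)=-88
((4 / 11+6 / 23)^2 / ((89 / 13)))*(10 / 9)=3245320 / 51271209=0.06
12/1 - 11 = 1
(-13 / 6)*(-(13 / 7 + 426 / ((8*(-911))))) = 596453 / 153048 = 3.90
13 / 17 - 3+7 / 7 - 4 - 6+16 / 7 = -1065 / 119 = -8.95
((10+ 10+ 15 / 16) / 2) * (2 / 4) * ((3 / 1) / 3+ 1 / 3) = 6.98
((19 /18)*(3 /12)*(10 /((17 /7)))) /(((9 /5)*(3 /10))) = 16625 /8262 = 2.01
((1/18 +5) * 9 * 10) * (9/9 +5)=2730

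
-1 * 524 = -524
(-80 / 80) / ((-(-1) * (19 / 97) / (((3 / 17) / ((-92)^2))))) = -291 / 2733872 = -0.00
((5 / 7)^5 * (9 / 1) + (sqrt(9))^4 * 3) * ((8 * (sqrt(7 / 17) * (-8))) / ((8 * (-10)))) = 16448904 * sqrt(119) / 1428595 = 125.60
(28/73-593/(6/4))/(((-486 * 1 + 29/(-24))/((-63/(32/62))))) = -84461391/853589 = -98.95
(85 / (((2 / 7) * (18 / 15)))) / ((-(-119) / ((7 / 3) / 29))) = 175 / 1044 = 0.17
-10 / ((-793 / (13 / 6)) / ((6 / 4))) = 5 / 122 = 0.04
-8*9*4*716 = -206208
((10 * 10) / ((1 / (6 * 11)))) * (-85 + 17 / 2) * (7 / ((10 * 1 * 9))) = -39270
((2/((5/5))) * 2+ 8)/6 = 2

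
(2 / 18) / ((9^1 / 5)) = 5 / 81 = 0.06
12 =12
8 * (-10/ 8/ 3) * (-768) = 2560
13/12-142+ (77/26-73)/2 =-13723/78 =-175.94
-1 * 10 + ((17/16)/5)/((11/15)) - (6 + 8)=-4173/176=-23.71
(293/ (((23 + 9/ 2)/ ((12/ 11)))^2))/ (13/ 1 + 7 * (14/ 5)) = 168768/ 11932415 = 0.01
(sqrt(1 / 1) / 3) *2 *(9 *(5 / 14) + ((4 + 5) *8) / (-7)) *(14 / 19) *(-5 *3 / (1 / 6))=5940 / 19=312.63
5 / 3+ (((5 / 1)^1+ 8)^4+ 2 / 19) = 1628078 / 57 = 28562.77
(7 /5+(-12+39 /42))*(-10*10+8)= 31142 /35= 889.77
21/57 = 7/19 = 0.37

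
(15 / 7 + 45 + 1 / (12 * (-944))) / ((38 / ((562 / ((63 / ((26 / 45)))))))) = 13655765149 / 2135639520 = 6.39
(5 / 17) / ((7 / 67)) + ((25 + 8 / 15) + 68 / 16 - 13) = 19.60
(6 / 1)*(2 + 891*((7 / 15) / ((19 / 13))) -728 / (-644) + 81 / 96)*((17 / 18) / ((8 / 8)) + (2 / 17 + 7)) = 13953.98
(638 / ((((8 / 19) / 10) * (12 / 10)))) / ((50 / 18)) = 18183 / 4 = 4545.75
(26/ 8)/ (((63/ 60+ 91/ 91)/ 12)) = 19.02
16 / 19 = 0.84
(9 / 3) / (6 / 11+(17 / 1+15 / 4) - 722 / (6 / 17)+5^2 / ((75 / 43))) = -396 / 265325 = -0.00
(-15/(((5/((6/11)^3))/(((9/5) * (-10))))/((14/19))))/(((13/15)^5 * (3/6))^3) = 572050565789062500000000/1294440048433341153773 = 441.93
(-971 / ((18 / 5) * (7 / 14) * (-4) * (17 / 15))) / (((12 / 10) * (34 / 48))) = 121375 / 867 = 139.99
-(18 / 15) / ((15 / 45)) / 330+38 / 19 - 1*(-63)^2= -1090928 / 275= -3967.01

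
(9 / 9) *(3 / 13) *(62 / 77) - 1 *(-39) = 39225 / 1001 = 39.19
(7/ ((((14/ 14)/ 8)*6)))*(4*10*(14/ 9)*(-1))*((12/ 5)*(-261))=363776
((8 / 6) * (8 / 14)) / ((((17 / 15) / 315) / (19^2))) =1299600 / 17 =76447.06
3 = 3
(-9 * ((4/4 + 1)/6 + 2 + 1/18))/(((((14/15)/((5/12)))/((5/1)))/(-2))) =5375/56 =95.98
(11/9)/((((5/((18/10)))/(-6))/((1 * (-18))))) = 1188/25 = 47.52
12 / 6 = 2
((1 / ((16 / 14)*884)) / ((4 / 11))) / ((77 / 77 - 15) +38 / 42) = -147 / 707200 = -0.00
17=17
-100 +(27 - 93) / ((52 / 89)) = -212.96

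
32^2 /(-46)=-512 /23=-22.26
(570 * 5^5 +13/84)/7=149625013/588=254464.31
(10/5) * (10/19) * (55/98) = 550/931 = 0.59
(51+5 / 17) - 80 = -488 / 17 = -28.71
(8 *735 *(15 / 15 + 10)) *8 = 517440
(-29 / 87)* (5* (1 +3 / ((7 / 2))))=-65 / 21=-3.10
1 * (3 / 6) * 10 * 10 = 50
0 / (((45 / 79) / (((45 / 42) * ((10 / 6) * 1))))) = 0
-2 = -2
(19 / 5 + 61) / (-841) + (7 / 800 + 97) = 65215647 / 672800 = 96.93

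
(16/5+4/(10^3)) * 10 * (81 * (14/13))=908334/325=2794.87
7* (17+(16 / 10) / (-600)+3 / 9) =45493 / 375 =121.31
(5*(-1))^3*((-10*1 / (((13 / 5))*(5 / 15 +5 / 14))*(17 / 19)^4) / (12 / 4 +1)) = 5481065625 / 49131017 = 111.56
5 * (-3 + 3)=0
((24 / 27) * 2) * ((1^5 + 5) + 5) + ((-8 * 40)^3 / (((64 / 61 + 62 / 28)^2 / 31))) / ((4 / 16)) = -329264439712976 / 863041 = -381516567.25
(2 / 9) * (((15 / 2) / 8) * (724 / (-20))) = -181 / 24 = -7.54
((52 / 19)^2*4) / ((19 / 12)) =129792 / 6859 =18.92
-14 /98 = -1 /7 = -0.14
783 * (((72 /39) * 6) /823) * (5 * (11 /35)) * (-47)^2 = 2739760848 /74893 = 36582.34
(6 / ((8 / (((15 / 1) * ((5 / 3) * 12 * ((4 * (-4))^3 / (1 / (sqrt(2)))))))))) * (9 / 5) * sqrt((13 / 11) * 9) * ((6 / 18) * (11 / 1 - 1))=-16588800 * sqrt(286) / 11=-25503823.99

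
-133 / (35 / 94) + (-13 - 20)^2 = 3659 / 5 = 731.80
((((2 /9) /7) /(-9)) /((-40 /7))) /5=1 /8100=0.00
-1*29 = -29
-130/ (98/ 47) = -3055/ 49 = -62.35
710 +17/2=1437/2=718.50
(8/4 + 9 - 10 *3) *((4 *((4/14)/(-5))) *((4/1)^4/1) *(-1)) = -38912/35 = -1111.77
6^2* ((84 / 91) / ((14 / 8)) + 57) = 188460 / 91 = 2070.99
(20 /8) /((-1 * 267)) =-5 /534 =-0.01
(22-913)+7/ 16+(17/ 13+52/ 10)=-919417/ 1040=-884.05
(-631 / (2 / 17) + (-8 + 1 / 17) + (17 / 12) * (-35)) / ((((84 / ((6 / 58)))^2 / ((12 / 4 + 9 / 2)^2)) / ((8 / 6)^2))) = -27647225 / 33626544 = -0.82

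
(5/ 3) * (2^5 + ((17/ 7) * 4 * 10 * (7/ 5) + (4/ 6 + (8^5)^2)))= 16106129890/ 9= 1789569987.78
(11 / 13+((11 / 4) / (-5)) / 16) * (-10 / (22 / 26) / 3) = -307 / 96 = -3.20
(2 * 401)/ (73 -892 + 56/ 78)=-31278/ 31913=-0.98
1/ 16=0.06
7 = 7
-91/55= -1.65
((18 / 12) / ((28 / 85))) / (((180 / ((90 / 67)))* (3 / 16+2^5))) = 51 / 48307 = 0.00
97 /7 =13.86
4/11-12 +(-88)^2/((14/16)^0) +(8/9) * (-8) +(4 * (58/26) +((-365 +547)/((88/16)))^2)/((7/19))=1062503564/99099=10721.64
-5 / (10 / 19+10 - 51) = 95 / 769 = 0.12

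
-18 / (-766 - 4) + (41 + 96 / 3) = 28114 / 385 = 73.02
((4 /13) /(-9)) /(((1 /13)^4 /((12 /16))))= -2197 /3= -732.33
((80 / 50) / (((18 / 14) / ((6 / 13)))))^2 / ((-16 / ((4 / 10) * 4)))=-6272 / 190125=-0.03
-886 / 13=-68.15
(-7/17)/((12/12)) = -7/17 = -0.41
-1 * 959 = -959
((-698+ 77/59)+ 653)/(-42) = 1289/1239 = 1.04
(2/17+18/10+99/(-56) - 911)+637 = -1303527/4760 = -273.85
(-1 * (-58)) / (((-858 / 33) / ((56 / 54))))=-2.31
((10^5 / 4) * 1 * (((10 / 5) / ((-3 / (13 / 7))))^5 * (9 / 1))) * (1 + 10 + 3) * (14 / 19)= -1188137600000 / 175959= -6752354.81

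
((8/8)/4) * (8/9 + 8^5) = 73730/9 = 8192.22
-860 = -860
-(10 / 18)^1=-5 / 9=-0.56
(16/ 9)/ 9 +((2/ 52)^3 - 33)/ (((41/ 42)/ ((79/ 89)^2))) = -6111656096899/ 231173973108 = -26.44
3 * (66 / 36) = 11 / 2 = 5.50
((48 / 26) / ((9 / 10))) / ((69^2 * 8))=10 / 185679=0.00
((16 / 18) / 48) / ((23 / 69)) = 1 / 18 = 0.06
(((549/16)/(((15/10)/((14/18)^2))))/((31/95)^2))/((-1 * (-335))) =5395145/13907592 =0.39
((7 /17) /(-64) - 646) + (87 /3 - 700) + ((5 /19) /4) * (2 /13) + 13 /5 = -1314.40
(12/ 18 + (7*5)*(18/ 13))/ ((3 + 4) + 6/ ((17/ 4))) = 32572/ 5577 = 5.84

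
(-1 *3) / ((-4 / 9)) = 6.75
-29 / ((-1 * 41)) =29 / 41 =0.71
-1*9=-9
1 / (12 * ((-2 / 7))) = -0.29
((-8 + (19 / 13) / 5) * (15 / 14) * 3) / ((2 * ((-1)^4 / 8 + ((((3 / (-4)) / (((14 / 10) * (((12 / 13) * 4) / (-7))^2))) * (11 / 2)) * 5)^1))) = 6925824 / 29534687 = 0.23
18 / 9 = 2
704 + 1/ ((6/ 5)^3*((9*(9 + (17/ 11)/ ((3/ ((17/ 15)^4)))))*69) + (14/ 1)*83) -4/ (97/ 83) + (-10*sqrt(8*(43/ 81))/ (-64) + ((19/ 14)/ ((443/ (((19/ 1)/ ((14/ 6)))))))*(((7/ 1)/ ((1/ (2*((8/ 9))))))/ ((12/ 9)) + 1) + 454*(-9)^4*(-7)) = -221308668074402940987673/ 10614244598971153 + 5*sqrt(86)/ 144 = -20850156.84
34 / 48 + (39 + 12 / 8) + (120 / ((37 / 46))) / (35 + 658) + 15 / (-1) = 602247 / 22792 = 26.42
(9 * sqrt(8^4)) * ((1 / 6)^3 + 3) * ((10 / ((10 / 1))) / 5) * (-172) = -893024 / 15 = -59534.93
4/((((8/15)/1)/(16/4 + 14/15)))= 37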